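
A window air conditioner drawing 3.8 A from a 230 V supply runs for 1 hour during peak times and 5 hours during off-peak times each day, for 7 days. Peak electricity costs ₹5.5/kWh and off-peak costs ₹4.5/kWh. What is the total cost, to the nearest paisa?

₹171.30

Power = 3.8 A × 230 V = 874 W = 0.874 kW
Peak energy = 0.874 kW × 1 h × 7 = 6.118 kWh
Off-peak energy = 0.874 kW × 5 h × 7 = 30.59 kWh
Cost = 6.118 × ₹5.5 + 30.59 × ₹4.5 = ₹33.649 + ₹137.655 = ₹171.30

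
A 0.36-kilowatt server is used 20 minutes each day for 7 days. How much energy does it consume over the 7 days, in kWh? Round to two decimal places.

0.84 kWh

Runtime = 20 min × 7 = 140 min = 2.333333… h
Energy = 0.36 kW × 2.333333… h = 0.84 kWh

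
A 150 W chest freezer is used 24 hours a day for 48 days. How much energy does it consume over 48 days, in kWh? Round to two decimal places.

172.80 kWh

Runtime = 24 h × 48 = 1152 h
Energy = 0.15 kW × 1152 h = 172.8 kWh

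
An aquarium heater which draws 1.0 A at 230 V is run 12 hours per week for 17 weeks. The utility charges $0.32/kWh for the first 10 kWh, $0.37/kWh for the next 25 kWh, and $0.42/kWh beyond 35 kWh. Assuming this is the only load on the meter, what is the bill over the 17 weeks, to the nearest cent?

Power = 1.0 A × 230 V = 230 W = 0.23 kW
Runtime = 12 h/week × 17 weeks = 204 h
Energy = 0.23 kW × 204 h = 46.92 kWh
Tier 1 (0–10 kWh): 10 × $0.32 = $3.2
Tier 2 (10–35 kWh): 25 × $0.37 = $9.25
Above 35 kWh: 11.92 × $0.42 = $5.0064
Bill = $17.46

$17.46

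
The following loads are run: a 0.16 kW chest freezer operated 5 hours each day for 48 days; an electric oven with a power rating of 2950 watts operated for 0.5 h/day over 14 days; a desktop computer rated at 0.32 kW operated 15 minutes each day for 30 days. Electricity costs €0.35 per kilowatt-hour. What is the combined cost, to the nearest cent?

€21.51

chest freezer: Runtime = 5 h/day × 48 days = 240 h
chest freezer: 0.16 kW × 240 h = 38.4 kWh
electric oven: Runtime = 0.5 h/day × 14 days = 7 h
electric oven: 2.95 kW × 7 h = 20.65 kWh
desktop computer: Runtime = 15 min × 30 = 450 min = 7.5 h
desktop computer: 0.32 kW × 7.5 h = 2.4 kWh
Total energy = 61.45 kWh
Cost = 61.45 × €0.35 = €21.51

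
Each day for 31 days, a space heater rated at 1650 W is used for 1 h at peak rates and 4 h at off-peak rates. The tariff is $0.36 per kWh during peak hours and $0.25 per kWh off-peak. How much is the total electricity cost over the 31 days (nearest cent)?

Peak energy = 1.65 kW × 1 h × 31 = 51.15 kWh
Off-peak energy = 1.65 kW × 4 h × 31 = 204.6 kWh
Cost = 51.15 × $0.36 + 204.6 × $0.25 = $18.414 + $51.15 = $69.56

$69.56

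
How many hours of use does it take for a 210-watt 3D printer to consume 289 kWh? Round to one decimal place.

Hours = 289 kWh ÷ 0.21 kW = 1376.2 h

1376.2 h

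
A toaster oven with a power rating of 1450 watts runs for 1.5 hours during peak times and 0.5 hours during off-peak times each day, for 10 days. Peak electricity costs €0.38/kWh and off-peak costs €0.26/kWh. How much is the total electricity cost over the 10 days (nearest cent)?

€10.15

Peak energy = 1.45 kW × 1.5 h × 10 = 21.75 kWh
Off-peak energy = 1.45 kW × 0.5 h × 10 = 7.25 kWh
Cost = 21.75 × €0.38 + 7.25 × €0.26 = €8.265 + €1.885 = €10.15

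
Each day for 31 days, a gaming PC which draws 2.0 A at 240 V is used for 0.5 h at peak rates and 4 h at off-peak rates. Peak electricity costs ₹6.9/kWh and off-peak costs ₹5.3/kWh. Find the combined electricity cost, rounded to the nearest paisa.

Power = 2.0 A × 240 V = 480 W = 0.48 kW
Peak energy = 0.48 kW × 0.5 h × 31 = 7.44 kWh
Off-peak energy = 0.48 kW × 4 h × 31 = 59.52 kWh
Cost = 7.44 × ₹6.9 + 59.52 × ₹5.3 = ₹51.336 + ₹315.456 = ₹366.79

₹366.79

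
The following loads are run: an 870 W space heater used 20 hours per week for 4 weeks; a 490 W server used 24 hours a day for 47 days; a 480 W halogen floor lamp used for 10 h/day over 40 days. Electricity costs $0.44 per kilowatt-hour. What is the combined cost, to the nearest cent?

space heater: Runtime = 20 h/week × 4 weeks = 80 h
space heater: 0.87 kW × 80 h = 69.6 kWh
server: Runtime = 24 h × 47 = 1128 h
server: 0.49 kW × 1128 h = 552.72 kWh
halogen floor lamp: Runtime = 10 h/day × 40 days = 400 h
halogen floor lamp: 0.48 kW × 400 h = 192 kWh
Total energy = 814.32 kWh
Cost = 814.32 × $0.44 = $358.30

$358.30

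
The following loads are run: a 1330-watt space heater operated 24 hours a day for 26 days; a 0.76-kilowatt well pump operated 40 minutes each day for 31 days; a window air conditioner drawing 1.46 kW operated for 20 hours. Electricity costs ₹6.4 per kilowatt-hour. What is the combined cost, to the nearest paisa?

₹5598.89

space heater: Runtime = 24 h × 26 = 624 h
space heater: 1.33 kW × 624 h = 829.92 kWh
well pump: Runtime = 40 min × 31 = 1240 min = 20.666666… h
well pump: 0.76 kW × 20.666666… h = 15.706666… kWh
window air conditioner: 1.46 kW × 20 h = 29.2 kWh
Total energy = 874.826666… kWh
Cost = 874.826666… × ₹6.4 = ₹5598.89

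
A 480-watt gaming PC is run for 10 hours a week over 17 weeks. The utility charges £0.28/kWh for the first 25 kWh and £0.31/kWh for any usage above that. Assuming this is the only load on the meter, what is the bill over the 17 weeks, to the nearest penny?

Runtime = 10 h/week × 17 weeks = 170 h
Energy = 0.48 kW × 170 h = 81.6 kWh
Tier 1 (0–25 kWh): 25 × £0.28 = £7
Above 25 kWh: 56.6 × £0.31 = £17.546
Bill = £24.55

£24.55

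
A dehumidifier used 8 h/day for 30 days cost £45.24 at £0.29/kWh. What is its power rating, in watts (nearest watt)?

Energy = £45.24 ÷ £0.29/kWh = 156 kWh
Runtime = 8 h/day × 30 days = 240 h
Power = 156 kWh ÷ 240 h = 0.65 kW = 650 W

650 W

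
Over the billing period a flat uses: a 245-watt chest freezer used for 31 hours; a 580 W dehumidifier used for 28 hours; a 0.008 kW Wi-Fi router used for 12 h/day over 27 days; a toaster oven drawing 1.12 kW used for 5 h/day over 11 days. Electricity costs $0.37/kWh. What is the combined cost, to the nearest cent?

$32.57

chest freezer: 0.245 kW × 31 h = 7.595 kWh
dehumidifier: 0.58 kW × 28 h = 16.24 kWh
Wi-Fi router: Runtime = 12 h/day × 27 days = 324 h
Wi-Fi router: 0.008 kW × 324 h = 2.592 kWh
toaster oven: Runtime = 5 h/day × 11 days = 55 h
toaster oven: 1.12 kW × 55 h = 61.6 kWh
Total energy = 88.027 kWh
Cost = 88.027 × $0.37 = $32.57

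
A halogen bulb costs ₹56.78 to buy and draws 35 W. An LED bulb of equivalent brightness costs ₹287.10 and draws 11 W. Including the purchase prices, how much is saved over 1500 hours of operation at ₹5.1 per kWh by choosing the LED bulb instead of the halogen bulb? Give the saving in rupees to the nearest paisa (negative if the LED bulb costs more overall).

halogen bulb: ₹56.78 + (35/1000) kW × 1500 h × ₹5.1 = ₹56.78 + ₹267.75 = ₹324.53
LED bulb: ₹287.10 + (11/1000) kW × 1500 h × ₹5.1 = ₹287.10 + ₹84.15 = ₹371.25
Saving = ₹324.53 − ₹371.25 = −₹46.72

-₹46.72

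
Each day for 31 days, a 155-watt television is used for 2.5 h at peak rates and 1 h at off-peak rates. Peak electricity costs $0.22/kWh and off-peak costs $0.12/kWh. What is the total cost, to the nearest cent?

Peak energy = 0.155 kW × 2.5 h × 31 = 12.0125 kWh
Off-peak energy = 0.155 kW × 1 h × 31 = 4.805 kWh
Cost = 12.0125 × $0.22 + 4.805 × $0.12 = $2.64275 + $0.5766 = $3.22

$3.22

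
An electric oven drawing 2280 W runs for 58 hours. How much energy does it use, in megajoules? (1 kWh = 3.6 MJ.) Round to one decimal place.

Energy = 2.28 kW × 58 h = 132.24 kWh
= 132.24 × 3.6 MJ = 476.1 MJ

476.1 MJ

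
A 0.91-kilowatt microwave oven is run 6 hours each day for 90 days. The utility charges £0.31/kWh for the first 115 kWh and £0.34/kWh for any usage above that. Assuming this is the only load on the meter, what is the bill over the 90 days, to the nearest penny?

£163.63

Runtime = 6 h/day × 90 days = 540 h
Energy = 0.91 kW × 540 h = 491.4 kWh
Tier 1 (0–115 kWh): 115 × £0.31 = £35.65
Above 115 kWh: 376.4 × £0.34 = £127.976
Bill = £163.63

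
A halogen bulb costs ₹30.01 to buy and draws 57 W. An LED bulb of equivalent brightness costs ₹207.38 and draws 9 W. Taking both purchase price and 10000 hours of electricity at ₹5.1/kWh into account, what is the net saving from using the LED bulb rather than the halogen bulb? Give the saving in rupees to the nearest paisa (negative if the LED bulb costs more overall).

₹2270.63

halogen bulb: ₹30.01 + (57/1000) kW × 10000 h × ₹5.1 = ₹30.01 + ₹2907 = ₹2937.01
LED bulb: ₹207.38 + (9/1000) kW × 10000 h × ₹5.1 = ₹207.38 + ₹459 = ₹666.38
Saving = ₹2937.01 − ₹666.38 = ₹2270.63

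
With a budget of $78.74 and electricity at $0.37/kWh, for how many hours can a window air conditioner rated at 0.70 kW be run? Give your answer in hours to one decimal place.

Energy available = $78.74 ÷ $0.37/kWh = 212.8108 kWh
Hours = 212.8108 kWh ÷ 0.7 kW = 304.0 h

304.0 h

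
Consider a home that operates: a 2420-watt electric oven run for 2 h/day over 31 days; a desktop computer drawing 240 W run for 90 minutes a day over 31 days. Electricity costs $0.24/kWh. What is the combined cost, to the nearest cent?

$38.69

electric oven: Runtime = 2 h/day × 31 days = 62 h
electric oven: 2.42 kW × 62 h = 150.04 kWh
desktop computer: Runtime = 90 min × 31 = 2790 min = 46.5 h
desktop computer: 0.24 kW × 46.5 h = 11.16 kWh
Total energy = 161.2 kWh
Cost = 161.2 × $0.24 = $38.69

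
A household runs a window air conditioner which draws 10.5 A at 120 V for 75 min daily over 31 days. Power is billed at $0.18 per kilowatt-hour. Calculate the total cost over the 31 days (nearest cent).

$8.79

Power = 10.5 A × 120 V = 1260 W = 1.26 kW
Runtime = 75 min × 31 = 2325 min = 38.75 h
Energy = 1.26 kW × 38.75 h = 48.825 kWh
Cost = 48.825 kWh × $0.18/kWh = $8.79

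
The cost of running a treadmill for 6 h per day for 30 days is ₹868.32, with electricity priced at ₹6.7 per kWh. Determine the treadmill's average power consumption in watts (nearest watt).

720 W

Energy = ₹868.32 ÷ ₹6.7/kWh = 129.6 kWh
Runtime = 6 h/day × 30 days = 180 h
Power = 129.6 kWh ÷ 180 h = 0.72 kW = 720 W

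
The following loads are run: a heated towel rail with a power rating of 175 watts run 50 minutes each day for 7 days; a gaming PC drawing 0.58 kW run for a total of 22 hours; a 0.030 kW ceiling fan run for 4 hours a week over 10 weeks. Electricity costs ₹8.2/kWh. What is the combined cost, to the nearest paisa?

₹122.84

heated towel rail: Runtime = 50 min × 7 = 350 min = 5.833333… h
heated towel rail: 0.175 kW × 5.833333… h = 1.020833… kWh
gaming PC: 0.58 kW × 22 h = 12.76 kWh
ceiling fan: Runtime = 4 h/week × 10 weeks = 40 h
ceiling fan: 0.03 kW × 40 h = 1.2 kWh
Total energy = 14.980833… kWh
Cost = 14.980833… × ₹8.2 = ₹122.84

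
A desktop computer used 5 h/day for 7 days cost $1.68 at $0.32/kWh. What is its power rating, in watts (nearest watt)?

150 W

Energy = $1.68 ÷ $0.32/kWh = 5.25 kWh
Runtime = 5 h/day × 7 days = 35 h
Power = 5.25 kWh ÷ 35 h = 0.15 kW = 150 W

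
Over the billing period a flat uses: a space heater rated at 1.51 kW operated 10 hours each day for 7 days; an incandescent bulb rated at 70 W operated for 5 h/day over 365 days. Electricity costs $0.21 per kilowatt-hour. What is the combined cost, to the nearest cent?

space heater: Runtime = 10 h/day × 7 days = 70 h
space heater: 1.51 kW × 70 h = 105.7 kWh
incandescent bulb: Runtime = 5 h/day × 365 days = 1825 h
incandescent bulb: 0.07 kW × 1825 h = 127.75 kWh
Total energy = 233.45 kWh
Cost = 233.45 × $0.21 = $49.02

$49.02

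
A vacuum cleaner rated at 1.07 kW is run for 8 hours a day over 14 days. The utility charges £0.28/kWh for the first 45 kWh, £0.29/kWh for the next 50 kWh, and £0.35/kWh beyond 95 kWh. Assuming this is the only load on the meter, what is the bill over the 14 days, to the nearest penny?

Runtime = 8 h/day × 14 days = 112 h
Energy = 1.07 kW × 112 h = 119.84 kWh
Tier 1 (0–45 kWh): 45 × £0.28 = £12.6
Tier 2 (45–95 kWh): 50 × £0.29 = £14.5
Above 95 kWh: 24.84 × £0.35 = £8.694
Bill = £35.79

£35.79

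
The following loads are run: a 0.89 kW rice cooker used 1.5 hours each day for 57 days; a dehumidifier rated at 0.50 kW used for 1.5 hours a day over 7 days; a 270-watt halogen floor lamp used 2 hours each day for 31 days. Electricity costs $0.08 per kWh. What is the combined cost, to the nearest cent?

$7.85

rice cooker: Runtime = 1.5 h/day × 57 days = 85.5 h
rice cooker: 0.89 kW × 85.5 h = 76.095 kWh
dehumidifier: Runtime = 1.5 h/day × 7 days = 10.5 h
dehumidifier: 0.5 kW × 10.5 h = 5.25 kWh
halogen floor lamp: Runtime = 2 h/day × 31 days = 62 h
halogen floor lamp: 0.27 kW × 62 h = 16.74 kWh
Total energy = 98.085 kWh
Cost = 98.085 × $0.08 = $7.85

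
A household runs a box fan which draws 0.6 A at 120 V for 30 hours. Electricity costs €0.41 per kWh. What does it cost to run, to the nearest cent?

Power = 0.6 A × 120 V = 72 W = 0.072 kW
Energy = 0.072 kW × 30 h = 2.16 kWh
Cost = 2.16 kWh × €0.41/kWh = €0.89

€0.89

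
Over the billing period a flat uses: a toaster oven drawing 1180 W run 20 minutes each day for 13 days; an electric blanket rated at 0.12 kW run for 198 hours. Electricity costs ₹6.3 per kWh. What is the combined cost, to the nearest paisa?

₹181.90

toaster oven: Runtime = 20 min × 13 = 260 min = 4.333333… h
toaster oven: 1.18 kW × 4.333333… h = 5.113333… kWh
electric blanket: 0.12 kW × 198 h = 23.76 kWh
Total energy = 28.873333… kWh
Cost = 28.873333… × ₹6.3 = ₹181.90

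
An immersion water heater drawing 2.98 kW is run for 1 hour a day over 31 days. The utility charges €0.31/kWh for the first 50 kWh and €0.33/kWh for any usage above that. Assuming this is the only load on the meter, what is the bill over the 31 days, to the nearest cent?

€29.49

Runtime = 1 h/day × 31 days = 31 h
Energy = 2.98 kW × 31 h = 92.38 kWh
Tier 1 (0–50 kWh): 50 × €0.31 = €15.5
Above 50 kWh: 42.38 × €0.33 = €13.9854
Bill = €29.49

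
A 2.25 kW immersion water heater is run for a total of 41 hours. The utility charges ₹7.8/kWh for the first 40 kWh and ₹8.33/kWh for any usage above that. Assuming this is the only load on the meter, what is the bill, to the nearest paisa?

Energy = 2.25 kW × 41 h = 92.25 kWh
Tier 1 (0–40 kWh): 40 × ₹7.8 = ₹312
Above 40 kWh: 52.25 × ₹8.33 = ₹435.2425
Bill = ₹747.24

₹747.24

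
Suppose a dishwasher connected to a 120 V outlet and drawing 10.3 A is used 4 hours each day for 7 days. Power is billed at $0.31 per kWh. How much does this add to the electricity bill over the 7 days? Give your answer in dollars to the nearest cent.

Power = 10.3 A × 120 V = 1236 W = 1.236 kW
Runtime = 4 h/day × 7 days = 28 h
Energy = 1.236 kW × 28 h = 34.608 kWh
Cost = 34.608 kWh × $0.31/kWh = $10.73

$10.73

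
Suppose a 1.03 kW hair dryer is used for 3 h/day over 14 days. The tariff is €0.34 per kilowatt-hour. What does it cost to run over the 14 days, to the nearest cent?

€14.71

Runtime = 3 h/day × 14 days = 42 h
Energy = 1.03 kW × 42 h = 43.26 kWh
Cost = 43.26 kWh × €0.34/kWh = €14.71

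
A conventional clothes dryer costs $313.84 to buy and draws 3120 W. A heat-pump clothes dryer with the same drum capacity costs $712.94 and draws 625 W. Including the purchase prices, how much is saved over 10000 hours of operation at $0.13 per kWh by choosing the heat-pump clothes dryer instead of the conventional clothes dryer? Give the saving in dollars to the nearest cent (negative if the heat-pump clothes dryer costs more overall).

conventional clothes dryer: $313.84 + (3120/1000) kW × 10000 h × $0.13 = $313.84 + $4056 = $4369.84
heat-pump clothes dryer: $712.94 + (625/1000) kW × 10000 h × $0.13 = $712.94 + $812.5 = $1525.44
Saving = $4369.84 − $1525.44 = $2844.4

$2844.40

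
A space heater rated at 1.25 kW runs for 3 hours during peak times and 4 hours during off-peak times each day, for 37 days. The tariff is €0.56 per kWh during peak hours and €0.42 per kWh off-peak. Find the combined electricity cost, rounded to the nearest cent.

€155.40

Peak energy = 1.25 kW × 3 h × 37 = 138.75 kWh
Off-peak energy = 1.25 kW × 4 h × 37 = 185 kWh
Cost = 138.75 × €0.56 + 185 × €0.42 = €77.7 + €77.7 = €155.40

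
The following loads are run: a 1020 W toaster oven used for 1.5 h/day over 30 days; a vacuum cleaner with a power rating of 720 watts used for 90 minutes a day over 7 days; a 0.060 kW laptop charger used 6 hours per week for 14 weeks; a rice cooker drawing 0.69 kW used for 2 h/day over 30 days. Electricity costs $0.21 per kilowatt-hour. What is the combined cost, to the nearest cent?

toaster oven: Runtime = 1.5 h/day × 30 days = 45 h
toaster oven: 1.02 kW × 45 h = 45.9 kWh
vacuum cleaner: Runtime = 90 min × 7 = 630 min = 10.5 h
vacuum cleaner: 0.72 kW × 10.5 h = 7.56 kWh
laptop charger: Runtime = 6 h/week × 14 weeks = 84 h
laptop charger: 0.06 kW × 84 h = 5.04 kWh
rice cooker: Runtime = 2 h/day × 30 days = 60 h
rice cooker: 0.69 kW × 60 h = 41.4 kWh
Total energy = 99.9 kWh
Cost = 99.9 × $0.21 = $20.98

$20.98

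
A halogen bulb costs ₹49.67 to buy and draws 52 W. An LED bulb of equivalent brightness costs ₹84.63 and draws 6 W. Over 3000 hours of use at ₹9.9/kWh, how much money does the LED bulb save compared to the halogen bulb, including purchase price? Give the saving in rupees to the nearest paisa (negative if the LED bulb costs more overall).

₹1331.24

halogen bulb: ₹49.67 + (52/1000) kW × 3000 h × ₹9.9 = ₹49.67 + ₹1544.4 = ₹1594.07
LED bulb: ₹84.63 + (6/1000) kW × 3000 h × ₹9.9 = ₹84.63 + ₹178.2 = ₹262.83
Saving = ₹1594.07 − ₹262.83 = ₹1331.24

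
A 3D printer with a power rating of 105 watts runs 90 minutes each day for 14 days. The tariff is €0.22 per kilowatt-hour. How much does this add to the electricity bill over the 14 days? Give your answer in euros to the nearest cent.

€0.49

Runtime = 90 min × 14 = 1260 min = 21 h
Energy = 0.105 kW × 21 h = 2.205 kWh
Cost = 2.205 kWh × €0.22/kWh = €0.49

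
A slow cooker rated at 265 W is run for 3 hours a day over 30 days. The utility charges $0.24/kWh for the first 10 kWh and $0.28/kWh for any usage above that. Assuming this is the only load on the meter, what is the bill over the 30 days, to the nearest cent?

Runtime = 3 h/day × 30 days = 90 h
Energy = 0.265 kW × 90 h = 23.85 kWh
Tier 1 (0–10 kWh): 10 × $0.24 = $2.4
Above 10 kWh: 13.85 × $0.28 = $3.878
Bill = $6.28

$6.28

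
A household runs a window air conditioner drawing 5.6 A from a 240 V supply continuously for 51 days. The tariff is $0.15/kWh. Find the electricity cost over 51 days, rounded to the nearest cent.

Power = 5.6 A × 240 V = 1344 W = 1.344 kW
Runtime = 24 h × 51 = 1224 h
Energy = 1.344 kW × 1224 h = 1645.056 kWh
Cost = 1645.056 kWh × $0.15/kWh = $246.76

$246.76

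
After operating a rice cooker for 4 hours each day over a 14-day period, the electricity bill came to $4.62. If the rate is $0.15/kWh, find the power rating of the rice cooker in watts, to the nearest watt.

Energy = $4.62 ÷ $0.15/kWh = 30.8 kWh
Runtime = 4 h/day × 14 days = 56 h
Power = 30.8 kWh ÷ 56 h = 0.55 kW = 550 W

550 W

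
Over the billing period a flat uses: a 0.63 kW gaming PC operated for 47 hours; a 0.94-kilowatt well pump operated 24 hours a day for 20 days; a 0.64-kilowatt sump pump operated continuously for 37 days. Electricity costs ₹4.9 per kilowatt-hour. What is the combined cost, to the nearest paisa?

₹5140.74

gaming PC: 0.63 kW × 47 h = 29.61 kWh
well pump: Runtime = 24 h × 20 = 480 h
well pump: 0.94 kW × 480 h = 451.2 kWh
sump pump: Runtime = 24 h × 37 = 888 h
sump pump: 0.64 kW × 888 h = 568.32 kWh
Total energy = 1049.13 kWh
Cost = 1049.13 × ₹4.9 = ₹5140.74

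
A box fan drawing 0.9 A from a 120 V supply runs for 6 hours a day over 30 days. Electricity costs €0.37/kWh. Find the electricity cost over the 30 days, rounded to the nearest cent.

Power = 0.9 A × 120 V = 108 W = 0.108 kW
Runtime = 6 h/day × 30 days = 180 h
Energy = 0.108 kW × 180 h = 19.44 kWh
Cost = 19.44 kWh × €0.37/kWh = €7.19

€7.19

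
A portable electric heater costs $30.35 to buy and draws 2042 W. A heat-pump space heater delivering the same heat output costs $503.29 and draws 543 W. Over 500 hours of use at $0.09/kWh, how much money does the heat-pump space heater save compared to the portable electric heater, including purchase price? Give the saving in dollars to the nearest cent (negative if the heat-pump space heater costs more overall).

-$405.49

portable electric heater: $30.35 + (2042/1000) kW × 500 h × $0.09 = $30.35 + $91.89 = $122.24
heat-pump space heater: $503.29 + (543/1000) kW × 500 h × $0.09 = $503.29 + $24.435 = $527.725
Saving = $122.24 − $527.725 = −$405.485 → -$405.49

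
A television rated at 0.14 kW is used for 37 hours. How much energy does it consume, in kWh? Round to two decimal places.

Energy = 0.14 kW × 37 h = 5.18 kWh

5.18 kWh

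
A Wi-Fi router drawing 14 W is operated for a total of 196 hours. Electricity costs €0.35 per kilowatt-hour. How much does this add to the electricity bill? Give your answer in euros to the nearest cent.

€0.96

Energy = 0.014 kW × 196 h = 2.744 kWh
Cost = 2.744 kWh × €0.35/kWh = €0.96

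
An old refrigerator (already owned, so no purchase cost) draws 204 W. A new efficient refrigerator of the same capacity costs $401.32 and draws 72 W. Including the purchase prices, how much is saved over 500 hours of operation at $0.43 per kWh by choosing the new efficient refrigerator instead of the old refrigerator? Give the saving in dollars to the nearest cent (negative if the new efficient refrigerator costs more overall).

old refrigerator: $0.00 + (204/1000) kW × 500 h × $0.43 = $0.00 + $43.86 = $43.86
new efficient refrigerator: $401.32 + (72/1000) kW × 500 h × $0.43 = $401.32 + $15.48 = $416.8
Saving = $43.86 − $416.8 = −$372.94

-$372.94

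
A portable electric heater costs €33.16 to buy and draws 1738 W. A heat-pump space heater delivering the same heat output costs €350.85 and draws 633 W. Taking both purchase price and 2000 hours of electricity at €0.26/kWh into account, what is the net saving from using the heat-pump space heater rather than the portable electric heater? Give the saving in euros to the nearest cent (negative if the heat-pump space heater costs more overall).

€256.91

portable electric heater: €33.16 + (1738/1000) kW × 2000 h × €0.26 = €33.16 + €903.76 = €936.92
heat-pump space heater: €350.85 + (633/1000) kW × 2000 h × €0.26 = €350.85 + €329.16 = €680.01
Saving = €936.92 − €680.01 = €256.91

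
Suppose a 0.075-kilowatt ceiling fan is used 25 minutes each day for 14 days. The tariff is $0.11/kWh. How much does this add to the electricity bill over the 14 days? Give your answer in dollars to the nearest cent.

$0.05

Runtime = 25 min × 14 = 350 min = 5.833333… h
Energy = 0.075 kW × 5.833333… h = 0.4375 kWh
Cost = 0.4375 kWh × $0.11/kWh = $0.05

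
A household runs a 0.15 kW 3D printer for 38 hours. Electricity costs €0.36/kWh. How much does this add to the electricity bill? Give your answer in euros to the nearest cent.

Energy = 0.15 kW × 38 h = 5.7 kWh
Cost = 5.7 kWh × €0.36/kWh = €2.05

€2.05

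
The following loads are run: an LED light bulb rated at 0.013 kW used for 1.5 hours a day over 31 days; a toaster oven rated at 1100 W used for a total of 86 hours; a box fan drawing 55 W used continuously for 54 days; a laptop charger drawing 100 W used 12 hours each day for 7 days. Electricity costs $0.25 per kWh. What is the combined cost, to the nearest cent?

$43.72

LED light bulb: Runtime = 1.5 h/day × 31 days = 46.5 h
LED light bulb: 0.013 kW × 46.5 h = 0.6045 kWh
toaster oven: 1.1 kW × 86 h = 94.6 kWh
box fan: Runtime = 24 h × 54 = 1296 h
box fan: 0.055 kW × 1296 h = 71.28 kWh
laptop charger: Runtime = 12 h/day × 7 days = 84 h
laptop charger: 0.1 kW × 84 h = 8.4 kWh
Total energy = 174.8845 kWh
Cost = 174.8845 × $0.25 = $43.72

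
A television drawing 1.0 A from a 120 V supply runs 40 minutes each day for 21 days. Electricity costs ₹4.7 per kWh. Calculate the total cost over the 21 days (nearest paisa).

₹7.90

Power = 1.0 A × 120 V = 120 W = 0.12 kW
Runtime = 40 min × 21 = 840 min = 14 h
Energy = 0.12 kW × 14 h = 1.68 kWh
Cost = 1.68 kWh × ₹4.7/kWh = ₹7.90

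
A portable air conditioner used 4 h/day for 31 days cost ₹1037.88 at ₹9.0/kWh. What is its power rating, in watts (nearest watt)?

930 W

Energy = ₹1037.88 ÷ ₹9.0/kWh = 115.32 kWh
Runtime = 4 h/day × 31 days = 124 h
Power = 115.32 kWh ÷ 124 h = 0.93 kW = 930 W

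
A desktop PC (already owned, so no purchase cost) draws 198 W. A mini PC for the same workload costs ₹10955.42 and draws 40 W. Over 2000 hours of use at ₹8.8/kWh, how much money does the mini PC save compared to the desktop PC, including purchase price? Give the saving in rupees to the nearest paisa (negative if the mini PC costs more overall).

-₹8174.62

desktop PC: ₹0.00 + (198/1000) kW × 2000 h × ₹8.8 = ₹0.00 + ₹3484.8 = ₹3484.8
mini PC: ₹10955.42 + (40/1000) kW × 2000 h × ₹8.8 = ₹10955.42 + ₹704 = ₹11659.42
Saving = ₹3484.8 − ₹11659.42 = −₹8174.62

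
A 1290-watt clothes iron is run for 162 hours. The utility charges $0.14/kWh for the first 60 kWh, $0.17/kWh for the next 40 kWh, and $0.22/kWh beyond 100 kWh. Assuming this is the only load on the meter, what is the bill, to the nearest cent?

Energy = 1.29 kW × 162 h = 208.98 kWh
Tier 1 (0–60 kWh): 60 × $0.14 = $8.4
Tier 2 (60–100 kWh): 40 × $0.17 = $6.8
Above 100 kWh: 108.98 × $0.22 = $23.9756
Bill = $39.18

$39.18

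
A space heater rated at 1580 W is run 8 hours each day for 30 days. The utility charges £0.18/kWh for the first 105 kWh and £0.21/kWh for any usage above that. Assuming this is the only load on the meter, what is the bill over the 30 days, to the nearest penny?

£76.48

Runtime = 8 h/day × 30 days = 240 h
Energy = 1.58 kW × 240 h = 379.2 kWh
Tier 1 (0–105 kWh): 105 × £0.18 = £18.9
Above 105 kWh: 274.2 × £0.21 = £57.582
Bill = £76.48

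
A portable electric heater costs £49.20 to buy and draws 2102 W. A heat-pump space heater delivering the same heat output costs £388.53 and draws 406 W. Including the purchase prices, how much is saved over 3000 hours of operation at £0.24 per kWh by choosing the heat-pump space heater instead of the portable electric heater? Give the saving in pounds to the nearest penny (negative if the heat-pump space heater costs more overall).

£881.79

portable electric heater: £49.20 + (2102/1000) kW × 3000 h × £0.24 = £49.20 + £1513.44 = £1562.64
heat-pump space heater: £388.53 + (406/1000) kW × 3000 h × £0.24 = £388.53 + £292.32 = £680.85
Saving = £1562.64 − £680.85 = £881.79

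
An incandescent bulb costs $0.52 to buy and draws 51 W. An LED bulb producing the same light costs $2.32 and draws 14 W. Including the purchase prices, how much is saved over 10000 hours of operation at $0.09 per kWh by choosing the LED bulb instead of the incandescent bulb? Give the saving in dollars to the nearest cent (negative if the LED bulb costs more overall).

incandescent bulb: $0.52 + (51/1000) kW × 10000 h × $0.09 = $0.52 + $45.9 = $46.42
LED bulb: $2.32 + (14/1000) kW × 10000 h × $0.09 = $2.32 + $12.6 = $14.92
Saving = $46.42 − $14.92 = $31.5

$31.50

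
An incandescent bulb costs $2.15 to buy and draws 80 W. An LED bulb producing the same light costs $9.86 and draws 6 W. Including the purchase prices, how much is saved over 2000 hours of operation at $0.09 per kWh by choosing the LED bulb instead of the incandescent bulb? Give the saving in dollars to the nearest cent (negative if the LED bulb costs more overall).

$5.61

incandescent bulb: $2.15 + (80/1000) kW × 2000 h × $0.09 = $2.15 + $14.4 = $16.55
LED bulb: $9.86 + (6/1000) kW × 2000 h × $0.09 = $9.86 + $1.08 = $10.94
Saving = $16.55 − $10.94 = $5.61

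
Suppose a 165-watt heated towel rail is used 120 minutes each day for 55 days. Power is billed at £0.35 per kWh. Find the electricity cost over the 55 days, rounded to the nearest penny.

Runtime = 120 min × 55 = 6600 min = 110 h
Energy = 0.165 kW × 110 h = 18.15 kWh
Cost = 18.15 kWh × £0.35/kWh = £6.35

£6.35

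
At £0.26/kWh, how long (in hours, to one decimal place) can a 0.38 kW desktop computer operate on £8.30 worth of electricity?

84.0 h

Energy available = £8.30 ÷ £0.26/kWh = 31.9231 kWh
Hours = 31.9231 kWh ÷ 0.38 kW = 84.0 h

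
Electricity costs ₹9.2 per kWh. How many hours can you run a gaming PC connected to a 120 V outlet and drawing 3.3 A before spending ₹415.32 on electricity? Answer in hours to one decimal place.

114.0 h

Power = 3.3 A × 120 V = 396 W = 0.396 kW
Energy available = ₹415.32 ÷ ₹9.2/kWh = 45.1435 kWh
Hours = 45.1435 kWh ÷ 0.396 kW = 114.0 h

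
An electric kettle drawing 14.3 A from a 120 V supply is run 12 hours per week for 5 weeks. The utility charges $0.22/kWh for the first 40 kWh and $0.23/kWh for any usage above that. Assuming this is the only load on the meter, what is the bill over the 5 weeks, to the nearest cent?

Power = 14.3 A × 120 V = 1716 W = 1.716 kW
Runtime = 12 h/week × 5 weeks = 60 h
Energy = 1.716 kW × 60 h = 102.96 kWh
Tier 1 (0–40 kWh): 40 × $0.22 = $8.8
Above 40 kWh: 62.96 × $0.23 = $14.4808
Bill = $23.28

$23.28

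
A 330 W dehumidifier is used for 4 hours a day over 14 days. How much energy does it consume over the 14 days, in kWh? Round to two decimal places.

Runtime = 4 h/day × 14 days = 56 h
Energy = 0.33 kW × 56 h = 18.48 kWh

18.48 kWh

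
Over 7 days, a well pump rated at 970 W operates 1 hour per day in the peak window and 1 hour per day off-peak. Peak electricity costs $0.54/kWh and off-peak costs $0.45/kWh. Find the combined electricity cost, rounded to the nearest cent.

$6.72

Peak energy = 0.97 kW × 1 h × 7 = 6.79 kWh
Off-peak energy = 0.97 kW × 1 h × 7 = 6.79 kWh
Cost = 6.79 × $0.54 + 6.79 × $0.45 = $3.6666 + $3.0555 = $6.72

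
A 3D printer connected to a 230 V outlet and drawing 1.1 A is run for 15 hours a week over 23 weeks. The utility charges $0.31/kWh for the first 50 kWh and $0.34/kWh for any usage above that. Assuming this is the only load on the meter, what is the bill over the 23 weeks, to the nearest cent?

$28.18

Power = 1.1 A × 230 V = 253 W = 0.253 kW
Runtime = 15 h/week × 23 weeks = 345 h
Energy = 0.253 kW × 345 h = 87.285 kWh
Tier 1 (0–50 kWh): 50 × $0.31 = $15.5
Above 50 kWh: 37.285 × $0.34 = $12.6769
Bill = $28.18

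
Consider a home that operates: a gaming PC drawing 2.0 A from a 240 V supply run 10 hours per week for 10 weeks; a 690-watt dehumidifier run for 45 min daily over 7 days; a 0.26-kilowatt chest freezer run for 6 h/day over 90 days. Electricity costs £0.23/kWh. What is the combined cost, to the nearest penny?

£44.17

gaming PC: Power = 2.0 A × 240 V = 480 W = 0.48 kW
gaming PC: Runtime = 10 h/week × 10 weeks = 100 h
gaming PC: 0.48 kW × 100 h = 48 kWh
dehumidifier: Runtime = 45 min × 7 = 315 min = 5.25 h
dehumidifier: 0.69 kW × 5.25 h = 3.6225 kWh
chest freezer: Runtime = 6 h/day × 90 days = 540 h
chest freezer: 0.26 kW × 540 h = 140.4 kWh
Total energy = 192.0225 kWh
Cost = 192.0225 × £0.23 = £44.17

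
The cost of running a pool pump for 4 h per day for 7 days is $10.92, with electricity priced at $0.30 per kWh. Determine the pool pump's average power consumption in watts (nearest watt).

1300 W

Energy = $10.92 ÷ $0.30/kWh = 36.4 kWh
Runtime = 4 h/day × 7 days = 28 h
Power = 36.4 kWh ÷ 28 h = 1.3 kW = 1300 W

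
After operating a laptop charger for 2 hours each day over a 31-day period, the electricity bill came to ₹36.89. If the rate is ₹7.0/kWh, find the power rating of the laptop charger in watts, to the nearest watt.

85 W

Energy = ₹36.89 ÷ ₹7.0/kWh = 5.27 kWh
Runtime = 2 h/day × 31 days = 62 h
Power = 5.27 kWh ÷ 62 h = 0.085 kW = 85 W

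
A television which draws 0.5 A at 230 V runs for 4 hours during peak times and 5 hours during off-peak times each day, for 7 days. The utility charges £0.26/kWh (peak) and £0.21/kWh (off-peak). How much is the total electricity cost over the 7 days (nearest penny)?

Power = 0.5 A × 230 V = 115 W = 0.115 kW
Peak energy = 0.115 kW × 4 h × 7 = 3.22 kWh
Off-peak energy = 0.115 kW × 5 h × 7 = 4.025 kWh
Cost = 3.22 × £0.26 + 4.025 × £0.21 = £0.8372 + £0.84525 = £1.68

£1.68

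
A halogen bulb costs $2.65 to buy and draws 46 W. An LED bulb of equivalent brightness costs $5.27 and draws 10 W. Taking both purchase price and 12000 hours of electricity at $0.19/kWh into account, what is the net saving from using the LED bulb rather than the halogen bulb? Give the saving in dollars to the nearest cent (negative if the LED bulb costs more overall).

halogen bulb: $2.65 + (46/1000) kW × 12000 h × $0.19 = $2.65 + $104.88 = $107.53
LED bulb: $5.27 + (10/1000) kW × 12000 h × $0.19 = $5.27 + $22.8 = $28.07
Saving = $107.53 − $28.07 = $79.46

$79.46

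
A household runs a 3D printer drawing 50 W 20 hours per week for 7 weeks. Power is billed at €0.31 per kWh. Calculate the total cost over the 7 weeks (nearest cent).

€2.17

Runtime = 20 h/week × 7 weeks = 140 h
Energy = 0.05 kW × 140 h = 7 kWh
Cost = 7 kWh × €0.31/kWh = €2.17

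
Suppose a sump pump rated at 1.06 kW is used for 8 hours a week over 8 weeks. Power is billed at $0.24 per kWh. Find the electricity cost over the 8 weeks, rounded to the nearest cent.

$16.28

Runtime = 8 h/week × 8 weeks = 64 h
Energy = 1.06 kW × 64 h = 67.84 kWh
Cost = 67.84 kWh × $0.24/kWh = $16.28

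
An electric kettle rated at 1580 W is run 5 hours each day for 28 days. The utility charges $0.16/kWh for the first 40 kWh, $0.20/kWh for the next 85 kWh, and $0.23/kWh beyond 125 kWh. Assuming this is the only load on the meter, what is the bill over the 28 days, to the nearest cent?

$45.53

Runtime = 5 h/day × 28 days = 140 h
Energy = 1.58 kW × 140 h = 221.2 kWh
Tier 1 (0–40 kWh): 40 × $0.16 = $6.4
Tier 2 (40–125 kWh): 85 × $0.20 = $17
Above 125 kWh: 96.2 × $0.23 = $22.126
Bill = $45.53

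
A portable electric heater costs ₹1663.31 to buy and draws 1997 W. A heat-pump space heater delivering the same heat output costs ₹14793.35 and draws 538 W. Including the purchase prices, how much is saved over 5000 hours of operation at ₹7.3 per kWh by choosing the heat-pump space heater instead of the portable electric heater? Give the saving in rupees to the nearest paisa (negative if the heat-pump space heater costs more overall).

portable electric heater: ₹1663.31 + (1997/1000) kW × 5000 h × ₹7.3 = ₹1663.31 + ₹72890.5 = ₹74553.81
heat-pump space heater: ₹14793.35 + (538/1000) kW × 5000 h × ₹7.3 = ₹14793.35 + ₹19637 = ₹34430.35
Saving = ₹74553.81 − ₹34430.35 = ₹40123.46

₹40123.46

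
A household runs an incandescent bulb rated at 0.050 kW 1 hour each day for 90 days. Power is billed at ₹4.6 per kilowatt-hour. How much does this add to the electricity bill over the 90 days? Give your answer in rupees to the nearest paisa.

Runtime = 1 h/day × 90 days = 90 h
Energy = 0.05 kW × 90 h = 4.5 kWh
Cost = 4.5 kWh × ₹4.6/kWh = ₹20.70

₹20.70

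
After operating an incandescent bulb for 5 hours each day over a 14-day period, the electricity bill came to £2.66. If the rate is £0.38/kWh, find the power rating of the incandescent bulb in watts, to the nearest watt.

Energy = £2.66 ÷ £0.38/kWh = 7 kWh
Runtime = 5 h/day × 14 days = 70 h
Power = 7 kWh ÷ 70 h = 0.1 kW = 100 W

100 W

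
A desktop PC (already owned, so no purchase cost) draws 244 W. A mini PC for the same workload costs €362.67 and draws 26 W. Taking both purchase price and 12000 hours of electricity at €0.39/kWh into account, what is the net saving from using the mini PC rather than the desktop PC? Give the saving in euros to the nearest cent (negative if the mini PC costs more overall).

€657.57

desktop PC: €0.00 + (244/1000) kW × 12000 h × €0.39 = €0.00 + €1141.92 = €1141.92
mini PC: €362.67 + (26/1000) kW × 12000 h × €0.39 = €362.67 + €121.68 = €484.35
Saving = €1141.92 − €484.35 = €657.57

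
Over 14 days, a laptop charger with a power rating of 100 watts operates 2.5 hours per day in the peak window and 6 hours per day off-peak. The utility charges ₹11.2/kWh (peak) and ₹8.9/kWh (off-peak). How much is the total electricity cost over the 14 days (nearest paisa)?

Peak energy = 0.1 kW × 2.5 h × 14 = 3.5 kWh
Off-peak energy = 0.1 kW × 6 h × 14 = 8.4 kWh
Cost = 3.5 × ₹11.2 + 8.4 × ₹8.9 = ₹39.2 + ₹74.76 = ₹113.96

₹113.96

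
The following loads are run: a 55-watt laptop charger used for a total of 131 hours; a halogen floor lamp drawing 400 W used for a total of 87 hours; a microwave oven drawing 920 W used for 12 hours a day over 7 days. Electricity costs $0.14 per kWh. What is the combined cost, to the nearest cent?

$16.70

laptop charger: 0.055 kW × 131 h = 7.205 kWh
halogen floor lamp: 0.4 kW × 87 h = 34.8 kWh
microwave oven: Runtime = 12 h/day × 7 days = 84 h
microwave oven: 0.92 kW × 84 h = 77.28 kWh
Total energy = 119.285 kWh
Cost = 119.285 × $0.14 = $16.70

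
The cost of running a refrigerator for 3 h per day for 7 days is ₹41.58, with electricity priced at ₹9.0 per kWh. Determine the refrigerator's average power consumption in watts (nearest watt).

Energy = ₹41.58 ÷ ₹9.0/kWh = 4.62 kWh
Runtime = 3 h/day × 7 days = 21 h
Power = 4.62 kWh ÷ 21 h = 0.22 kW = 220 W

220 W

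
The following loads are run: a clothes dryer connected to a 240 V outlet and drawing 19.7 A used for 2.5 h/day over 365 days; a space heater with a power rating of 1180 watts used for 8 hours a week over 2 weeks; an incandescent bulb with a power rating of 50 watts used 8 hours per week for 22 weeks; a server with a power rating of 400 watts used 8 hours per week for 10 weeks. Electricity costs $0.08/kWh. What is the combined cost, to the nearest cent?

clothes dryer: Power = 19.7 A × 240 V = 4728 W = 4.728 kW
clothes dryer: Runtime = 2.5 h/day × 365 days = 912.5 h
clothes dryer: 4.728 kW × 912.5 h = 4314.3 kWh
space heater: Runtime = 8 h/week × 2 weeks = 16 h
space heater: 1.18 kW × 16 h = 18.88 kWh
incandescent bulb: Runtime = 8 h/week × 22 weeks = 176 h
incandescent bulb: 0.05 kW × 176 h = 8.8 kWh
server: Runtime = 8 h/week × 10 weeks = 80 h
server: 0.4 kW × 80 h = 32 kWh
Total energy = 4373.98 kWh
Cost = 4373.98 × $0.08 = $349.92

$349.92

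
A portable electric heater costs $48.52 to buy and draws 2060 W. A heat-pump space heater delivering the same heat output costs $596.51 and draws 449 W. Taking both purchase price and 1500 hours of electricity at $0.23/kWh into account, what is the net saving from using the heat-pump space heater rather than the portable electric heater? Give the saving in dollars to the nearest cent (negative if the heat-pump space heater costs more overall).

$7.81

portable electric heater: $48.52 + (2060/1000) kW × 1500 h × $0.23 = $48.52 + $710.7 = $759.22
heat-pump space heater: $596.51 + (449/1000) kW × 1500 h × $0.23 = $596.51 + $154.905 = $751.415
Saving = $759.22 − $751.415 = $7.805 → $7.81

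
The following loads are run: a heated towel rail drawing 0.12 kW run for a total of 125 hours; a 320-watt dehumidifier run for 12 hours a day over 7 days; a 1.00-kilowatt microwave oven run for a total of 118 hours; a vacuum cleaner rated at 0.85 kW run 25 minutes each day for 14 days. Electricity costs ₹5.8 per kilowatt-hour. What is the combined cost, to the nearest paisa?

heated towel rail: 0.12 kW × 125 h = 15 kWh
dehumidifier: Runtime = 12 h/day × 7 days = 84 h
dehumidifier: 0.32 kW × 84 h = 26.88 kWh
microwave oven: 1 kW × 118 h = 118 kWh
vacuum cleaner: Runtime = 25 min × 14 = 350 min = 5.833333… h
vacuum cleaner: 0.85 kW × 5.833333… h = 4.958333… kWh
Total energy = 164.838333… kWh
Cost = 164.838333… × ₹5.8 = ₹956.06

₹956.06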